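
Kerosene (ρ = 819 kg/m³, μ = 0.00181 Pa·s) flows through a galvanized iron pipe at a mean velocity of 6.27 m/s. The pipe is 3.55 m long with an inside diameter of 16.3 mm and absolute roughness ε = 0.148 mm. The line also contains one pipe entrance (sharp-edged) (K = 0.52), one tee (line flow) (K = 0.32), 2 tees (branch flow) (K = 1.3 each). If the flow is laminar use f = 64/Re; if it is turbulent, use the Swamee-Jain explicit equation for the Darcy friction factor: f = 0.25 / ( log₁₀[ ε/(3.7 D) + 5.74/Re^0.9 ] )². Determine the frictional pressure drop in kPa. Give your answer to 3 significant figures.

Reynolds number Re = ρVD/μ = 819 · 6.27 · 0.0163 / 0.00181 = 4.624e+04.
Re > 4000 → turbulent. Relative roughness ε/D = 0.000148/0.0163 = 0.00908. Swamee-Jain: f = 0.25/(log₁₀[0.00908/3.7 + 5.74/4.624e+04^0.9])² = 0.25/(log₁₀[0.00245 + 0.000363])² = 0.25/(-2.55)² = 0.03844.
Total minor-loss coefficient ΣK = 1·0.52 + 1·0.32 + 2·1.3 = 3.44.
ΔP = [f·L/D + ΣK]·(ρV²/2) = [0.03844·3.55/0.0163 + 3.44]·(819·6.27²/2) = [8.372 + 3.44]·1.61e+04 = 1.902e+05 Pa.
ΔP = 1.902e+05 Pa = 190 kPa.

ΔP ≈ 190 kPa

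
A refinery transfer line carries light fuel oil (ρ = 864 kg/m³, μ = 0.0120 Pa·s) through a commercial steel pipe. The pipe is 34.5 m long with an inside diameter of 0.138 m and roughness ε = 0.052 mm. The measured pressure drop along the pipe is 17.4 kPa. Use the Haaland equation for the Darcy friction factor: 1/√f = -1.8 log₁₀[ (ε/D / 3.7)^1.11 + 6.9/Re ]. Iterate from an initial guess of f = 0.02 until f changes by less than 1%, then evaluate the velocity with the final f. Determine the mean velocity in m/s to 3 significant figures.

Rearranging Darcy-Weisbach: V = √(2·ΔP·D/(f·L·ρ)). With ε/D = 5.2e-05/0.138 = 0.000377, iterate starting from f = 0.02:
  f = 0.02 → V = √(2·1.74e+04·0.138/(0.02·34.5·864)) = 2.838 m/s; Re = ρVD/μ = 2.82e+04; f → 0.02449
  f = 0.02449 → V = 2.565 m/s; Re = 2.549e+04; f → 0.02503
  f = 0.02503 → V = 2.537 m/s; Re = 2.521e+04; f → 0.02509
Converged (Δf/f < 1%). With the final f = 0.02509: V = √(2·1.74e+04·0.138/(0.02509·34.5·864)) = 2.534 m/s.

V ≈ 2.53 m/s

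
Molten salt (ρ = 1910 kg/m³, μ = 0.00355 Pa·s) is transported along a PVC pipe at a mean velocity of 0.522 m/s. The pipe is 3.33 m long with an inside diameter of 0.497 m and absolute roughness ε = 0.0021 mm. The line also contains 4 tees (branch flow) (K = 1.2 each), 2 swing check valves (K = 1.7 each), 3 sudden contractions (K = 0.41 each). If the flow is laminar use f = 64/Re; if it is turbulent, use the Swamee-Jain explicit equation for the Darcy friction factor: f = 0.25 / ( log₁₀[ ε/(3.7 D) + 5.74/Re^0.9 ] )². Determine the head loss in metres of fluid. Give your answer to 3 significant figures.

Reynolds number Re = ρVD/μ = 1910 · 0.522 · 0.497 / 0.00355 = 1.396e+05.
Re > 4000 → turbulent. Relative roughness ε/D = 2.1e-06/0.497 = 4.23e-06. Swamee-Jain: f = 0.25/(log₁₀[4.23e-06/3.7 + 5.74/1.396e+05^0.9])² = 0.25/(log₁₀[1.14e-06 + 0.000134])² = 0.25/(-3.868)² = 0.01671.
Total minor-loss coefficient ΣK = 4·1.2 + 2·1.7 + 3·0.41 = 9.43.
ΔP = [f·L/D + ΣK]·(ρV²/2) = [0.01671·3.33/0.497 + 9.43]·(1910·0.522²/2) = [0.112 + 9.43]·260.2 = 2483 Pa.
Head loss h_f = ΔP/(ρg) = 2483/(1910·9.81) = 0.133 m.

h_f ≈ 0.133 m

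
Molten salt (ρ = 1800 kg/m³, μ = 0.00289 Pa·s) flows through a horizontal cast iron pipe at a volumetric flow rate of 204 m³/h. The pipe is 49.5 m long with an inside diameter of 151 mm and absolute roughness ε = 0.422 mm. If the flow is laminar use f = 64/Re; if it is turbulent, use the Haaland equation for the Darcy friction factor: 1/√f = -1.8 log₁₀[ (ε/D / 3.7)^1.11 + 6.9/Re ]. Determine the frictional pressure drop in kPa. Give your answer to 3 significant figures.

ΔP ≈ 77.2 kPa

Q = 204 m³/h = 204/3600 = 0.05667 m³/s.
Cross-sectional area A = πD²/4 = π(0.151)²/4 = 0.01791 m²; mean velocity V = Q/A = 0.05667/0.01791 = 3.164 m/s.
Reynolds number Re = ρVD/μ = 1800 · 3.164 · 0.151 / 0.00289 = 2.976e+05.
Re > 4000 → turbulent. Relative roughness ε/D = 0.000422/0.151 = 0.00279. Haaland: 1/√f = -1.8 log₁₀[(0.00279/3.7)^1.11 + 6.9/2.976e+05] = -1.8 log₁₀[0.000343 + 2.32e-05] = 6.186, so f = 0.02613.
Darcy-Weisbach: ΔP = f(L/D)(ρV²/2) = 0.02613·(49.5/0.151)·(1800·3.164²/2) = 0.02613·327.8·9012 = 7.719e+04 Pa.
ΔP = 7.719e+04 Pa = 77.2 kPa.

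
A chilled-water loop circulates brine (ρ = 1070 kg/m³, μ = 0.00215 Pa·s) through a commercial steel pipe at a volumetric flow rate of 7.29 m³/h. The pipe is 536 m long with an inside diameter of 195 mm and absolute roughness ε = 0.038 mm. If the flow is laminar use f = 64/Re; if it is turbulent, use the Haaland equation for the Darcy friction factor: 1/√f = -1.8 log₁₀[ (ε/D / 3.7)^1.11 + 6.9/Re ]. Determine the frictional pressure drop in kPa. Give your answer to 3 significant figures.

ΔP ≈ 0.236 kPa

Q = 7.29 m³/h = 7.29/3600 = 0.002025 m³/s.
Cross-sectional area A = πD²/4 = π(0.195)²/4 = 0.02986 m²; mean velocity V = Q/A = 0.002025/0.02986 = 0.06781 m/s.
Reynolds number Re = ρVD/μ = 1070 · 0.06781 · 0.195 / 0.00215 = 6580.
Re > 4000 → turbulent. Relative roughness ε/D = 3.8e-05/0.195 = 0.000195. Haaland: 1/√f = -1.8 log₁₀[(0.000195/3.7)^1.11 + 6.9/6580] = -1.8 log₁₀[1.78e-05 + 0.00105] = 5.35, so f = 0.03494.
Darcy-Weisbach: ΔP = f(L/D)(ρV²/2) = 0.03494·(536/0.195)·(1070·0.06781²/2) = 0.03494·2749·2.46 = 236.2 Pa.
ΔP = 236.2 Pa = 0.236 kPa.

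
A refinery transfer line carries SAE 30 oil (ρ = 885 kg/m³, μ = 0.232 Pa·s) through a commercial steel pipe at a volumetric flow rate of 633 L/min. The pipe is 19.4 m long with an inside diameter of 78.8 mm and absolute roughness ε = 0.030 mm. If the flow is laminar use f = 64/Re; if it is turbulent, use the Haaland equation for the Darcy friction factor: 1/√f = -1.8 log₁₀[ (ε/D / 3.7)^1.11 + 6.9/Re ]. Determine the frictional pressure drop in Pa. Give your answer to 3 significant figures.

ΔP ≈ 50200 Pa

Q = 633 L/min = 633/60000 = 0.01055 m³/s.
Cross-sectional area A = πD²/4 = π(0.0788)²/4 = 0.004877 m²; mean velocity V = Q/A = 0.01055/0.004877 = 2.163 m/s.
Reynolds number Re = ρVD/μ = 885 · 2.163 · 0.0788 / 0.232 = 650.3.
Re < 2300 → laminar flow, so f = 64/Re = 64/650.3 = 0.09842 (the turbulent correlation is not needed).
Darcy-Weisbach: ΔP = f(L/D)(ρV²/2) = 0.09842·(19.4/0.0788)·(885·2.163²/2) = 0.09842·246.2·2071 = 5.018e+04 Pa.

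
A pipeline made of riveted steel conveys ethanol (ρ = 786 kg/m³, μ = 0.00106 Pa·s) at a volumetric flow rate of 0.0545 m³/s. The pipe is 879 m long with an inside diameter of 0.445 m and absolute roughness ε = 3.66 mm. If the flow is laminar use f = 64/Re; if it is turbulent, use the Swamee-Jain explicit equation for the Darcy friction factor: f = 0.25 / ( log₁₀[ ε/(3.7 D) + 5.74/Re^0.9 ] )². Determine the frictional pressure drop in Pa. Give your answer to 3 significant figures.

Cross-sectional area A = πD²/4 = π(0.445)²/4 = 0.1555 m²; mean velocity V = Q/A = 0.0545/0.1555 = 0.3504 m/s.
Reynolds number Re = ρVD/μ = 786 · 0.3504 · 0.445 / 0.00106 = 1.156e+05.
Re > 4000 → turbulent. Relative roughness ε/D = 0.00366/0.445 = 0.00822. Swamee-Jain: f = 0.25/(log₁₀[0.00822/3.7 + 5.74/1.156e+05^0.9])² = 0.25/(log₁₀[0.00222 + 0.000159])² = 0.25/(-2.623)² = 0.03634.
Darcy-Weisbach: ΔP = f(L/D)(ρV²/2) = 0.03634·(879/0.445)·(786·0.3504²/2) = 0.03634·1975·48.26 = 3464 Pa.

ΔP ≈ 3460 Pa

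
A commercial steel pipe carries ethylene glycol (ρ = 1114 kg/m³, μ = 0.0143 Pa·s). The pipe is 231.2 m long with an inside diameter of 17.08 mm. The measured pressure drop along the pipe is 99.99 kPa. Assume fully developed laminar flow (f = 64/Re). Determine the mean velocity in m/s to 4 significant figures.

V ≈ 0.2757 m/s

For laminar flow, f = 64/Re with Re = ρVD/μ, so Darcy-Weisbach reduces to ΔP = 32μLV/D². Solving for V: V = ΔP·D²/(32μL) = 9.999e+04·(0.01708)²/(32·0.0143·231.2) = 0.2757 m/s.
Check: Re = ρVD/μ = 1114·0.2757·0.01708/0.0143 = 366.9 < 2300, so the laminar assumption holds.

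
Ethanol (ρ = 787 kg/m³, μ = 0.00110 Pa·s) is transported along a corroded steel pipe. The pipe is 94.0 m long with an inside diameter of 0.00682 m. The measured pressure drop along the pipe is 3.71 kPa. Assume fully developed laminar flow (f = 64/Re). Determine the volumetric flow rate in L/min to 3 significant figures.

For laminar flow, f = 64/Re with Re = ρVD/μ, so Darcy-Weisbach reduces to ΔP = 32μLV/D². Solving for V: V = ΔP·D²/(32μL) = 3710·(0.00682)²/(32·0.0011·94) = 0.05215 m/s.
Check: Re = ρVD/μ = 787·0.05215·0.00682/0.0011 = 254.5 < 2300, so the laminar assumption holds.
Q = V·A = 0.05215·(π/4·0.00682²) = 1.905e-06 m³/s = 0.114 L/min.

Q ≈ 0.114 L/min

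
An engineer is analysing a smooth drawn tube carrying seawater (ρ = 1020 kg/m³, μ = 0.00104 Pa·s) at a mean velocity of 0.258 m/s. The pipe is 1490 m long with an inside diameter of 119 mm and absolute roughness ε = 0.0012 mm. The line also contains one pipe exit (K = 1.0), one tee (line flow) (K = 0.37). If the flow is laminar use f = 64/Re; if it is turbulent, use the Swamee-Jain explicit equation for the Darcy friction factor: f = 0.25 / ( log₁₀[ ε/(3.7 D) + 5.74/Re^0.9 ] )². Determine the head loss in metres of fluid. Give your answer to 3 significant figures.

Reynolds number Re = ρVD/μ = 1020 · 0.258 · 0.119 / 0.00104 = 3.011e+04.
Re > 4000 → turbulent. Relative roughness ε/D = 1.2e-06/0.119 = 1.01e-05. Swamee-Jain: f = 0.25/(log₁₀[1.01e-05/3.7 + 5.74/3.011e+04^0.9])² = 0.25/(log₁₀[2.73e-06 + 0.000535])² = 0.25/(-3.27)² = 0.02338.
Total minor-loss coefficient ΣK = 1·1 + 1·0.37 = 1.37.
ΔP = [f·L/D + ΣK]·(ρV²/2) = [0.02338·1490/0.119 + 1.37]·(1020·0.258²/2) = [292.8 + 1.37]·33.95 = 9986 Pa.
Head loss h_f = ΔP/(ρg) = 9986/(1020·9.81) = 0.998 m.

h_f ≈ 0.998 m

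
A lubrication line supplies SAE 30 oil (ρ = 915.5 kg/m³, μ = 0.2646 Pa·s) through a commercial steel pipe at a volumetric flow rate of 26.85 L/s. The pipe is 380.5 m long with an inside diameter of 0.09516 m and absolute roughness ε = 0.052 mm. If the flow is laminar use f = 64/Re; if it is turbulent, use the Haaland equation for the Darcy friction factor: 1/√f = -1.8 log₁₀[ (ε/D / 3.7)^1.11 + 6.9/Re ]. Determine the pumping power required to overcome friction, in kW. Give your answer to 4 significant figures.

Q = 26.85 L/s = 26.85/1000 = 0.02685 m³/s.
Cross-sectional area A = πD²/4 = π(0.09516)²/4 = 0.007112 m²; mean velocity V = Q/A = 0.02685/0.007112 = 3.775 m/s.
Reynolds number Re = ρVD/μ = 915.5 · 3.775 · 0.09516 / 0.265 = 1243.
Re < 2300 → laminar flow, so f = 64/Re = 64/1243 = 0.05149 (the turbulent correlation is not needed).
Darcy-Weisbach: ΔP = f(L/D)(ρV²/2) = 0.05149·(380.5/0.09516)·(915.5·3.775²/2) = 0.05149·3999·6524 = 1.343e+06 Pa.
Pumping power P = QΔP = 0.02685·1.343e+06 = 36064 W = 36.06 kW.

P ≈ 36.06 kW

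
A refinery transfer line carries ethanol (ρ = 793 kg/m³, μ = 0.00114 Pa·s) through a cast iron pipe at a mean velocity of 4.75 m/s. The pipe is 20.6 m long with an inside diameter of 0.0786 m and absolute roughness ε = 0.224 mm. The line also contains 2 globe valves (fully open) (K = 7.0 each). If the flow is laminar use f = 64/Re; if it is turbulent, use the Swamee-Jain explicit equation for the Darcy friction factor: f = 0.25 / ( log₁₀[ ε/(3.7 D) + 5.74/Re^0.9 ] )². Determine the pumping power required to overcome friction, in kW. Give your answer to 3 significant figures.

Reynolds number Re = ρVD/μ = 793 · 4.75 · 0.0786 / 0.00114 = 2.597e+05.
Re > 4000 → turbulent. Relative roughness ε/D = 0.000224/0.0786 = 0.00285. Swamee-Jain: f = 0.25/(log₁₀[0.00285/3.7 + 5.74/2.597e+05^0.9])² = 0.25/(log₁₀[0.00077 + 7.69e-05])² = 0.25/(-3.072)² = 0.02649.
Total minor-loss coefficient ΣK = 2·7 = 14.
ΔP = [f·L/D + ΣK]·(ρV²/2) = [0.02649·20.6/0.0786 + 14]·(793·4.75²/2) = [6.943 + 14]·8946 = 1.874e+05 Pa.
Q = V·A = 4.75·0.004852 = 0.02305 m³/s.
Pumping power P = QΔP = 0.02305·1.874e+05 = 4318 W = 4.32 kW.

P ≈ 4.32 kW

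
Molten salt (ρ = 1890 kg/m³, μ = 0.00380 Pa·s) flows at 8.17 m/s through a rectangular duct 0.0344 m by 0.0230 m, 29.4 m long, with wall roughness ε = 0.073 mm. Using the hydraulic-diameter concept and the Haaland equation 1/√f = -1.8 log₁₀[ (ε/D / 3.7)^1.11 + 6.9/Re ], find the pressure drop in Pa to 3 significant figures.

ΔP ≈ 1.78×10^6 Pa

Hydraulic diameter D_h = 4A/P = 4·(0.0344·0.023)/(2·(0.0344+0.023)) = 0.003165/0.1148 = 0.02757 m.
Re = ρVD_h/μ = 1890·8.17·0.02757/0.0038 = 1.12e+05.
ε/D_h = 7.3e-05/0.02757 = 0.00265; Haaland gives 1/√f = -1.8 log₁₀[0.000323+6.16e-05] = 6.148, so f = 0.02646.
ΔP = f(L/D_h)(ρV²/2) = 0.02646·29.4/0.02757·6.308e+04 = 1.78e+06 Pa.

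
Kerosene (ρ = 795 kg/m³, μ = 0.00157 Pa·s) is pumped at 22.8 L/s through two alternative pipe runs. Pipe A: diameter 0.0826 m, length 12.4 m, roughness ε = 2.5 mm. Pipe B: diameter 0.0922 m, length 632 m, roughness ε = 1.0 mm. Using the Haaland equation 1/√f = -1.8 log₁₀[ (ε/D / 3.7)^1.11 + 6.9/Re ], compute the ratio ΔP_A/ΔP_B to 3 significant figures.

Pipe A: V = Q/A = 0.0228/0.005359 = 4.255 m/s; Re = 1.78e+05; ε/D = 0.0303; Haaland → f = 0.05767; ΔP_A = f(L/D)(ρV²/2) = 6.23e+04 Pa.
Pipe B: V = Q/A = 0.0228/0.006677 = 3.415 m/s; Re = 1.594e+05; ε/D = 0.0108; Haaland → f = 0.03938; ΔP_B = f(L/D)(ρV²/2) = 1.251e+06 Pa.
ΔP_A/ΔP_B = 6.23e+04/1.251e+06 = 0.0498.

ΔP_A/ΔP_B ≈ 0.0498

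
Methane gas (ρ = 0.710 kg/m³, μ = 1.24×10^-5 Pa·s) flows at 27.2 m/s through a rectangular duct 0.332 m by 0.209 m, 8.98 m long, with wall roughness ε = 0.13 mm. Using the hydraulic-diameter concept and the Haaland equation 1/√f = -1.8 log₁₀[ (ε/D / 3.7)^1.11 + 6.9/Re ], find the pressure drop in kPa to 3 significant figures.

ΔP ≈ 0.164 kPa

Hydraulic diameter D_h = 4A/P = 4·(0.332·0.209)/(2·(0.332+0.209)) = 0.2776/1.082 = 0.2565 m.
Re = ρVD_h/μ = 0.71·27.2·0.2565/1.24e-05 = 3.995e+05.
ε/D_h = 0.00013/0.2565 = 0.000507; Haaland gives 1/√f = -1.8 log₁₀[5.15e-05+1.73e-05] = 7.493, so f = 0.01781.
ΔP = f(L/D_h)(ρV²/2) = 0.01781·8.98/0.2565·262.6 = 163.8 Pa.
ΔP = 0.164 kPa.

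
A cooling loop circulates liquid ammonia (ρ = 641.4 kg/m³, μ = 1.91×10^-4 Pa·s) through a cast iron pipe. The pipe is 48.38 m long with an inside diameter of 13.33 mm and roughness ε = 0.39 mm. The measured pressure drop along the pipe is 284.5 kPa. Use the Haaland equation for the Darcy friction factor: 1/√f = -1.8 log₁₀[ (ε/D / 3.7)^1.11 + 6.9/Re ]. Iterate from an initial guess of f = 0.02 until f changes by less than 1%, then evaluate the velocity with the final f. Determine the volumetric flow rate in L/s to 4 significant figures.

Rearranging Darcy-Weisbach: V = √(2·ΔP·D/(f·L·ρ)). With ε/D = 0.00039/0.01333 = 0.0293, iterate starting from f = 0.02:
  f = 0.02 → V = √(2·2.845e+05·0.01333/(0.02·48.38·641.4)) = 3.496 m/s; Re = ρVD/μ = 1.565e+05; f → 0.0569
  f = 0.0569 → V = 2.073 m/s; Re = 9.278e+04; f → 0.05703
Converged (Δf/f < 1%). With the final f = 0.05703: V = √(2·2.845e+05·0.01333/(0.05703·48.38·641.4)) = 2.07 m/s.
Q = V·A = 2.07·(π/4·0.01333²) = 0.0002889 m³/s = 0.2889 L/s.

Q ≈ 0.2889 L/s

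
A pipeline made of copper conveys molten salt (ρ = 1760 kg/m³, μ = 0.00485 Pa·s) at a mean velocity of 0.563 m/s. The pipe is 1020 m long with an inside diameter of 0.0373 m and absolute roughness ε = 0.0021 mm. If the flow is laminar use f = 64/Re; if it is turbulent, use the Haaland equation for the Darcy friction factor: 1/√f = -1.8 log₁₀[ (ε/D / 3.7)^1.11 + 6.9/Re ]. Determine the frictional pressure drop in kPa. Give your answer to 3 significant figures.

Reynolds number Re = ρVD/μ = 1760 · 0.563 · 0.0373 / 0.00485 = 7621.
Re > 4000 → turbulent. Relative roughness ε/D = 2.1e-06/0.0373 = 5.63e-05. Haaland: 1/√f = -1.8 log₁₀[(5.63e-05/3.7)^1.11 + 6.9/7621] = -1.8 log₁₀[4.49e-06 + 0.000905] = 5.474, so f = 0.03338.
Darcy-Weisbach: ΔP = f(L/D)(ρV²/2) = 0.03338·(1020/0.0373)·(1760·0.563²/2) = 0.03338·2.735e+04·278.9 = 2.546e+05 Pa.
ΔP = 2.546e+05 Pa = 255 kPa.

ΔP ≈ 255 kPa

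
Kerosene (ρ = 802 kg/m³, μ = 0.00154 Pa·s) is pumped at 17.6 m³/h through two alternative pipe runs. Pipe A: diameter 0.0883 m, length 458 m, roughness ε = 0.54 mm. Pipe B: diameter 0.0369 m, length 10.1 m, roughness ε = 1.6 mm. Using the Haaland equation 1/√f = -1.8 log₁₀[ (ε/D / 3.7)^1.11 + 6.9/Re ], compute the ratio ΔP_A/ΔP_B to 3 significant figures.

ΔP_A/ΔP_B ≈ 0.294

Pipe A: V = Q/A = 0.004889/0.006124 = 0.7984 m/s; Re = 3.671e+04; ε/D = 0.00612; Haaland → f = 0.03434; ΔP_A = f(L/D)(ρV²/2) = 4.553e+04 Pa.
Pipe B: V = Q/A = 0.004889/0.001069 = 4.572 m/s; Re = 8.785e+04; ε/D = 0.0434; Haaland → f = 0.06747; ΔP_B = f(L/D)(ρV²/2) = 1.548e+05 Pa.
ΔP_A/ΔP_B = 4.553e+04/1.548e+05 = 0.294.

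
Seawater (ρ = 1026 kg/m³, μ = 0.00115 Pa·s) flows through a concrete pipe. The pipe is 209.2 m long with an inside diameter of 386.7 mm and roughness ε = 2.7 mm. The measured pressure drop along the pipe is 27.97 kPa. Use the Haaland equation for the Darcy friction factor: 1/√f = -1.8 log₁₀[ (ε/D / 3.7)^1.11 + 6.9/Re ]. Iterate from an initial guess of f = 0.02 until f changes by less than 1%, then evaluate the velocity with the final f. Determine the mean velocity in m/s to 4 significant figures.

V ≈ 1.725 m/s

Rearranging Darcy-Weisbach: V = √(2·ΔP·D/(f·L·ρ)). With ε/D = 0.0027/0.3867 = 0.00698, iterate starting from f = 0.02:
  f = 0.02 → V = √(2·2.797e+04·0.3867/(0.02·209.2·1026)) = 2.245 m/s; Re = ρVD/μ = 7.745e+05; f → 0.03385
  f = 0.03385 → V = 1.726 m/s; Re = 5.953e+05; f → 0.03387
Converged (Δf/f < 1%). With the final f = 0.03387: V = √(2·2.797e+04·0.3867/(0.03387·209.2·1026)) = 1.725 m/s.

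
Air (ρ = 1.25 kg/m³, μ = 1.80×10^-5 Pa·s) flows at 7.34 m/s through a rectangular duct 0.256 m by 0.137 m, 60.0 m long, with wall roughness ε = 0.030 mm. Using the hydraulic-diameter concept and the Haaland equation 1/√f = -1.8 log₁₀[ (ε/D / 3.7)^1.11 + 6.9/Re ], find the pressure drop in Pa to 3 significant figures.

ΔP ≈ 214 Pa

Hydraulic diameter D_h = 4A/P = 4·(0.256·0.137)/(2·(0.256+0.137)) = 0.1403/0.786 = 0.1785 m.
Re = ρVD_h/μ = 1.25·7.34·0.1785/1.8e-05 = 9.098e+04.
ε/D_h = 3e-05/0.1785 = 0.000168; Haaland gives 1/√f = -1.8 log₁₀[1.51e-05+7.58e-05] = 7.274, so f = 0.0189.
ΔP = f(L/D_h)(ρV²/2) = 0.0189·60/0.1785·33.67 = 213.9 Pa.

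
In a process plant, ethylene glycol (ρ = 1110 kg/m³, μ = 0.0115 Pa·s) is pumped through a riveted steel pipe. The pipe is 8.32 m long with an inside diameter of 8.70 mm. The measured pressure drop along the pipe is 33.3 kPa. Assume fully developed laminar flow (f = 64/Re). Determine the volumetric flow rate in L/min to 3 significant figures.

For laminar flow, f = 64/Re with Re = ρVD/μ, so Darcy-Weisbach reduces to ΔP = 32μLV/D². Solving for V: V = ΔP·D²/(32μL) = 3.33e+04·(0.0087)²/(32·0.0115·8.32) = 0.8232 m/s.
Check: Re = ρVD/μ = 1110·0.8232·0.0087/0.0115 = 691.3 < 2300, so the laminar assumption holds.
Q = V·A = 0.8232·(π/4·0.0087²) = 4.894e-05 m³/s = 2.94 L/min.

Q ≈ 2.94 L/min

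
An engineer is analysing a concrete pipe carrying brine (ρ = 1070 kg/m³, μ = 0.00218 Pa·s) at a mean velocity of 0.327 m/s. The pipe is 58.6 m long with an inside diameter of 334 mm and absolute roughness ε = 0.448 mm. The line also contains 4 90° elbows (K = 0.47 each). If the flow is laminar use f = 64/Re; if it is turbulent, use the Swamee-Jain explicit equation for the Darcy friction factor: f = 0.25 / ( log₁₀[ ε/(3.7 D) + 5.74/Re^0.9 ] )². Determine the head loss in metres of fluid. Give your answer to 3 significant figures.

h_f ≈ 0.0341 m

Reynolds number Re = ρVD/μ = 1070 · 0.327 · 0.334 / 0.00218 = 5.361e+04.
Re > 4000 → turbulent. Relative roughness ε/D = 0.000448/0.334 = 0.00134. Swamee-Jain: f = 0.25/(log₁₀[0.00134/3.7 + 5.74/5.361e+04^0.9])² = 0.25/(log₁₀[0.000363 + 0.000318])² = 0.25/(-3.167)² = 0.02492.
Total minor-loss coefficient ΣK = 4·0.47 = 1.88.
ΔP = [f·L/D + ΣK]·(ρV²/2) = [0.02492·58.6/0.334 + 1.88]·(1070·0.327²/2) = [4.373 + 1.88]·57.21 = 357.7 Pa.
Head loss h_f = ΔP/(ρg) = 357.7/(1070·9.81) = 0.0341 m.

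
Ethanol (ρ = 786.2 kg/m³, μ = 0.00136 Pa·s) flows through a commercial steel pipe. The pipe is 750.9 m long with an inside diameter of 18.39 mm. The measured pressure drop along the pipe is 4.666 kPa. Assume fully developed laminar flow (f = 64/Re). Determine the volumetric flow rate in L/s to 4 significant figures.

Q ≈ 0.01283 L/s

For laminar flow, f = 64/Re with Re = ρVD/μ, so Darcy-Weisbach reduces to ΔP = 32μLV/D². Solving for V: V = ΔP·D²/(32μL) = 4666·(0.01839)²/(32·0.00136·750.9) = 0.04829 m/s.
Check: Re = ρVD/μ = 786.2·0.04829·0.01839/0.00136 = 513.3 < 2300, so the laminar assumption holds.
Q = V·A = 0.04829·(π/4·0.01839²) = 1.283e-05 m³/s = 0.01283 L/s.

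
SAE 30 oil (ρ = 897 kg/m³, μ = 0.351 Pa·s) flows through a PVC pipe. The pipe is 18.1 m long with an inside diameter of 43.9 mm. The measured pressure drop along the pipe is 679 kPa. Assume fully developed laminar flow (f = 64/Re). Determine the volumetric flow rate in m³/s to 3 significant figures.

For laminar flow, f = 64/Re with Re = ρVD/μ, so Darcy-Weisbach reduces to ΔP = 32μLV/D². Solving for V: V = ΔP·D²/(32μL) = 6.79e+05·(0.0439)²/(32·0.351·18.1) = 6.437 m/s.
Check: Re = ρVD/μ = 897·6.437·0.0439/0.351 = 722.1 < 2300, so the laminar assumption holds.
Q = V·A = 6.437·(π/4·0.0439²) = 0.009743 m³/s = 0.00974 m³/s.

Q ≈ 0.00974 m³/s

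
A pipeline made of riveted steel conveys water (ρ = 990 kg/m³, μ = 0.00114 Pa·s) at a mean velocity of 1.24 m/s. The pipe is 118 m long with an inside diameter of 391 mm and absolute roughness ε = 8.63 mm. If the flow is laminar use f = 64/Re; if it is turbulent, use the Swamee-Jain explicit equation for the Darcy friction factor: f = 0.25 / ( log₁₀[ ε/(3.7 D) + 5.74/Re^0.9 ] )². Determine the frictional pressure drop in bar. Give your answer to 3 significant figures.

Reynolds number Re = ρVD/μ = 990 · 1.24 · 0.391 / 0.00114 = 4.21e+05.
Re > 4000 → turbulent. Relative roughness ε/D = 0.00863/0.391 = 0.0221. Swamee-Jain: f = 0.25/(log₁₀[0.0221/3.7 + 5.74/4.21e+05^0.9])² = 0.25/(log₁₀[0.00597 + 4.98e-05])² = 0.25/(-2.221)² = 0.05069.
Darcy-Weisbach: ΔP = f(L/D)(ρV²/2) = 0.05069·(118/0.391)·(990·1.24²/2) = 0.05069·301.8·761.1 = 1.164e+04 Pa.
ΔP = 1.164e+04 Pa = 0.116 bar.

ΔP ≈ 0.116 bar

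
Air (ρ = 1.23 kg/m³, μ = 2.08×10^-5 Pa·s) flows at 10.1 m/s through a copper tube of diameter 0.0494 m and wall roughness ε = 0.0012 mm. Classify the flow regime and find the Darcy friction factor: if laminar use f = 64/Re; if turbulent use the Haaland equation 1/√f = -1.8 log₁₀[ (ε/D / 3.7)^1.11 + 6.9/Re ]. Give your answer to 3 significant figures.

f ≈ 0.0235

Re = ρVD/μ = 1.23·10.1·0.0494/2.08e-05 = 2.95e+04.
Re > 4000 → turbulent. ε/D = 1.2e-06/0.0494 = 2.43e-05; Haaland: 1/√f = -1.8 log₁₀[1.77e-06 + 0.000234] = 6.53, so f = 0.02345.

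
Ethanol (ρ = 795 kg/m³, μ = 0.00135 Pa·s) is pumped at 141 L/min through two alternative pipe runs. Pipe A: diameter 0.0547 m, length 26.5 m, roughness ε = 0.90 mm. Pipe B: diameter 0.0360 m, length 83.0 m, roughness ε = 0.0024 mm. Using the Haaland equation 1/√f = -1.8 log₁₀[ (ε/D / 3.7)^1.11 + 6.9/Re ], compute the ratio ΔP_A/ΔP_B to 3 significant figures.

Pipe A: V = Q/A = 0.00235/0.00235 = 1 m/s; Re = 3.221e+04; ε/D = 0.0165; Haaland → f = 0.04657; ΔP_A = f(L/D)(ρV²/2) = 8969 Pa.
Pipe B: V = Q/A = 0.00235/0.001018 = 2.309 m/s; Re = 4.895e+04; ε/D = 6.67e-05; Haaland → f = 0.02099; ΔP_B = f(L/D)(ρV²/2) = 1.025e+05 Pa.
ΔP_A/ΔP_B = 8969/1.025e+05 = 0.0875.

ΔP_A/ΔP_B ≈ 0.0875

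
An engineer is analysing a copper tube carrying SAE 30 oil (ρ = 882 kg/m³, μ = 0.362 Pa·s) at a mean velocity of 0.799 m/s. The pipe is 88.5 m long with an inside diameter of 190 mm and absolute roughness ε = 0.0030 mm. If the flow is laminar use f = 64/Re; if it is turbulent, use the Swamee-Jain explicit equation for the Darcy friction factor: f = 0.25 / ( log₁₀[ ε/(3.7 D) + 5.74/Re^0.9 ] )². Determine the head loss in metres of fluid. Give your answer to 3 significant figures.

h_f ≈ 2.62 m

Reynolds number Re = ρVD/μ = 882 · 0.799 · 0.19 / 0.362 = 369.9.
Re < 2300 → laminar flow, so f = 64/Re = 64/369.9 = 0.173 (the turbulent correlation is not needed).
Darcy-Weisbach: ΔP = f(L/D)(ρV²/2) = 0.173·(88.5/0.19)·(882·0.799²/2) = 0.173·465.8·281.5 = 2.269e+04 Pa.
Head loss h_f = ΔP/(ρg) = 2.269e+04/(882·9.81) = 2.62 m.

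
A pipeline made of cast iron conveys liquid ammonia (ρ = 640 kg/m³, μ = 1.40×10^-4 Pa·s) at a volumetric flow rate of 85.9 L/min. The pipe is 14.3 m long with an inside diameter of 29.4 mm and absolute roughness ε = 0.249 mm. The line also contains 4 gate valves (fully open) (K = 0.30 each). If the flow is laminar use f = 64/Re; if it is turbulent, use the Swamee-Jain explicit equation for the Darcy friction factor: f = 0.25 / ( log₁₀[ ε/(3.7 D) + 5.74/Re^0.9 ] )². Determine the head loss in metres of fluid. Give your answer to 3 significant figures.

h_f ≈ 4.27 m

Q = 85.9 L/min = 85.9/60000 = 0.001432 m³/s.
Cross-sectional area A = πD²/4 = π(0.0294)²/4 = 0.0006789 m²; mean velocity V = Q/A = 0.001432/0.0006789 = 2.109 m/s.
Reynolds number Re = ρVD/μ = 640 · 2.109 · 0.0294 / 0.00014 = 2.834e+05.
Re > 4000 → turbulent. Relative roughness ε/D = 0.000249/0.0294 = 0.00847. Swamee-Jain: f = 0.25/(log₁₀[0.00847/3.7 + 5.74/2.834e+05^0.9])² = 0.25/(log₁₀[0.00229 + 7.11e-05])² = 0.25/(-2.627)² = 0.03622.
Total minor-loss coefficient ΣK = 4·0.3 = 1.2.
ΔP = [f·L/D + ΣK]·(ρV²/2) = [0.03622·14.3/0.0294 + 1.2]·(640·2.109²/2) = [17.62 + 1.2]·1423 = 2.678e+04 Pa.
Head loss h_f = ΔP/(ρg) = 2.678e+04/(640·9.81) = 4.27 m.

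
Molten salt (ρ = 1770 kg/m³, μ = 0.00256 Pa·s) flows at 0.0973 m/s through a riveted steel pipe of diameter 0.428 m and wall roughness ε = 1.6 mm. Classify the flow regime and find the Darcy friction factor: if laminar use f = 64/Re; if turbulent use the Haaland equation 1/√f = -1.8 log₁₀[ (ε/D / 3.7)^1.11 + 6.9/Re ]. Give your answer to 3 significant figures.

f ≈ 0.0312

Re = ρVD/μ = 1770·0.0973·0.428/0.00256 = 2.879e+04.
Re > 4000 → turbulent. ε/D = 0.0016/0.428 = 0.00374; Haaland: 1/√f = -1.8 log₁₀[0.000473 + 0.00024] = 5.665, so f = 0.03116.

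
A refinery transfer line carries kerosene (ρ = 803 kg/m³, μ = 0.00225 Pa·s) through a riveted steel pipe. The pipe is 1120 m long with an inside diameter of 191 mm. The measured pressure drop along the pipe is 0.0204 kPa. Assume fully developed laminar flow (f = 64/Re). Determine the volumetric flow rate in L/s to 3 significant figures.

For laminar flow, f = 64/Re with Re = ρVD/μ, so Darcy-Weisbach reduces to ΔP = 32μLV/D². Solving for V: V = ΔP·D²/(32μL) = 20.4·(0.191)²/(32·0.00225·1120) = 0.009229 m/s.
Check: Re = ρVD/μ = 803·0.009229·0.191/0.00225 = 629.1 < 2300, so the laminar assumption holds.
Q = V·A = 0.009229·(π/4·0.191²) = 0.0002644 m³/s = 0.264 L/s.

Q ≈ 0.264 L/s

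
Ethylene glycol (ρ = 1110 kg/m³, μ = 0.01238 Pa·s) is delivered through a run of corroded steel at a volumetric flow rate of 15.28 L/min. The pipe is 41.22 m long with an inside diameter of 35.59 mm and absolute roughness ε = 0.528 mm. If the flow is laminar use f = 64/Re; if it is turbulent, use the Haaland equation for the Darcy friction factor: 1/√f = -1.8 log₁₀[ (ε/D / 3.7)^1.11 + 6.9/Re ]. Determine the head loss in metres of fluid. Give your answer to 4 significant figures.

h_f ≈ 0.3031 m

Q = 15.28 L/min = 15.28/60000 = 0.0002547 m³/s.
Cross-sectional area A = πD²/4 = π(0.03559)²/4 = 0.0009948 m²; mean velocity V = Q/A = 0.0002547/0.0009948 = 0.256 m/s.
Reynolds number Re = ρVD/μ = 1110 · 0.256 · 0.03559 / 0.0124 = 816.9.
Re < 2300 → laminar flow, so f = 64/Re = 64/816.9 = 0.07835 (the turbulent correlation is not needed).
Darcy-Weisbach: ΔP = f(L/D)(ρV²/2) = 0.07835·(41.22/0.03559)·(1110·0.256²/2) = 0.07835·1158·36.37 = 3300 Pa.
Head loss h_f = ΔP/(ρg) = 3300/(1110·9.81) = 0.3031 m.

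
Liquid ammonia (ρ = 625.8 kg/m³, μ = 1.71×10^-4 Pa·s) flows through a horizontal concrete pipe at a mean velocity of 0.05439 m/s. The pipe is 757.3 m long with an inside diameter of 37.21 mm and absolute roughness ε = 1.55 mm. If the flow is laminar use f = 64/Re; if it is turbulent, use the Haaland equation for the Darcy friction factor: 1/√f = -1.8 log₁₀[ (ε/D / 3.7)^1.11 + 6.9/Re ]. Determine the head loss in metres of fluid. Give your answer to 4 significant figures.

h_f ≈ 0.2132 m

Reynolds number Re = ρVD/μ = 625.8 · 0.05439 · 0.03721 / 0.000171 = 7407.
Re > 4000 → turbulent. Relative roughness ε/D = 0.00155/0.03721 = 0.0417. Haaland: 1/√f = -1.8 log₁₀[(0.0417/3.7)^1.11 + 6.9/7407] = -1.8 log₁₀[0.00687 + 0.000932] = 3.794, so f = 0.06948.
Darcy-Weisbach: ΔP = f(L/D)(ρV²/2) = 0.06948·(757.3/0.03721)·(625.8·0.05439²/2) = 0.06948·2.035e+04·0.9256 = 1309 Pa.
Head loss h_f = ΔP/(ρg) = 1309/(625.8·9.81) = 0.2132 m.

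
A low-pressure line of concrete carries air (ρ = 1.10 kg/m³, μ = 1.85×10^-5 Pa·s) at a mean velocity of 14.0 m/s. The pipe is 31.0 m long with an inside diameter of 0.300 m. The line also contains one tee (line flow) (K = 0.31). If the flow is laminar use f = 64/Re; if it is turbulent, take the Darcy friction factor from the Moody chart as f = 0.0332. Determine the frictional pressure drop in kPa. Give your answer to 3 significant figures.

ΔP ≈ 0.403 kPa

Reynolds number Re = ρVD/μ = 1.1 · 14 · 0.3 / 1.85e-05 = 2.497e+05.
Re > 4000 → turbulent; use the Moody-chart value f = 0.0332.
Total minor-loss coefficient ΣK = 1·0.31 = 0.31.
ΔP = [f·L/D + ΣK]·(ρV²/2) = [0.0332·31/0.3 + 0.31]·(1.1·14²/2) = [3.431 + 0.31]·107.8 = 403.2 Pa.
ΔP = 403.2 Pa = 0.403 kPa.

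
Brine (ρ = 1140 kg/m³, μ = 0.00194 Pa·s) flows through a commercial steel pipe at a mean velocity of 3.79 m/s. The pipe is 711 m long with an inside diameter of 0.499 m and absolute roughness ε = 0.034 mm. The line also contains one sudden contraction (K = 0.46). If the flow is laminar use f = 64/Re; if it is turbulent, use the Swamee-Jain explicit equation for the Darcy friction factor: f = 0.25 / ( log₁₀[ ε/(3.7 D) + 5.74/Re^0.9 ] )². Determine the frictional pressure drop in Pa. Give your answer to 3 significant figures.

ΔP ≈ 154000 Pa

Reynolds number Re = ρVD/μ = 1140 · 3.79 · 0.499 / 0.00194 = 1.111e+06.
Re > 4000 → turbulent. Relative roughness ε/D = 3.4e-05/0.499 = 6.81e-05. Swamee-Jain: f = 0.25/(log₁₀[6.81e-05/3.7 + 5.74/1.111e+06^0.9])² = 0.25/(log₁₀[1.84e-05 + 2.08e-05])² = 0.25/(-4.407)² = 0.01287.
Total minor-loss coefficient ΣK = 1·0.46 = 0.46.
ΔP = [f·L/D + ΣK]·(ρV²/2) = [0.01287·711/0.499 + 0.46]·(1140·3.79²/2) = [18.34 + 0.46]·8188 = 1.54e+05 Pa.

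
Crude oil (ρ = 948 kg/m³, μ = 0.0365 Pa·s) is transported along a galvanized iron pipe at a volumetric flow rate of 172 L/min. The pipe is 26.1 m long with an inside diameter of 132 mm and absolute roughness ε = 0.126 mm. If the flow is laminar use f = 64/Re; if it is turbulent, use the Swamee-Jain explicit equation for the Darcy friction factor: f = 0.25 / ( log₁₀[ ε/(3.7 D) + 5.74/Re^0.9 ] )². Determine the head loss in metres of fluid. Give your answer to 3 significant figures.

Q = 172 L/min = 172/60000 = 0.002867 m³/s.
Cross-sectional area A = πD²/4 = π(0.132)²/4 = 0.01368 m²; mean velocity V = Q/A = 0.002867/0.01368 = 0.2095 m/s.
Reynolds number Re = ρVD/μ = 948 · 0.2095 · 0.132 / 0.0365 = 718.2.
Re < 2300 → laminar flow, so f = 64/Re = 64/718.2 = 0.08912 (the turbulent correlation is not needed).
Darcy-Weisbach: ΔP = f(L/D)(ρV²/2) = 0.08912·(26.1/0.132)·(948·0.2095²/2) = 0.08912·197.7·20.8 = 366.5 Pa.
Head loss h_f = ΔP/(ρg) = 366.5/(948·9.81) = 0.0394 m.

h_f ≈ 0.0394 m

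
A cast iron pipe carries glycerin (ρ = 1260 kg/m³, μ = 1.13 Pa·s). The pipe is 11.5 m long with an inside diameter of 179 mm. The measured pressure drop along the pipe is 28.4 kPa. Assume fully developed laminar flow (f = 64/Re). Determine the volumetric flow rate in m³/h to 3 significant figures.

Q ≈ 198 m³/h

For laminar flow, f = 64/Re with Re = ρVD/μ, so Darcy-Weisbach reduces to ΔP = 32μLV/D². Solving for V: V = ΔP·D²/(32μL) = 2.84e+04·(0.179)²/(32·1.13·11.5) = 2.188 m/s.
Check: Re = ρVD/μ = 1260·2.188·0.179/1.13 = 436.8 < 2300, so the laminar assumption holds.
Q = V·A = 2.188·(π/4·0.179²) = 0.05507 m³/s = 198 m³/h.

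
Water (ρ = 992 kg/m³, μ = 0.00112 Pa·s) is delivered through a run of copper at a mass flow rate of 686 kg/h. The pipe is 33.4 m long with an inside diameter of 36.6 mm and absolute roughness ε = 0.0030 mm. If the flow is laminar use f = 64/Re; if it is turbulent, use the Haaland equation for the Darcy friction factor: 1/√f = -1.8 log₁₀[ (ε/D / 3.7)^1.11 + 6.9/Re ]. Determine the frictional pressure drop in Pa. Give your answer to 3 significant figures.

ṁ = 686 kg/h = 686/3600 = 0.1906 kg/s.
A = πD²/4 = π(0.0366)²/4 = 0.001052 m²; mean velocity V = ṁ/(ρA) = 0.1906/(992 · 0.001052) = 0.1826 m/s.
Reynolds number Re = ρVD/μ = 992 · 0.1826 · 0.0366 / 0.00112 = 5919.
Re > 4000 → turbulent. Relative roughness ε/D = 3e-06/0.0366 = 8.2e-05. Haaland: 1/√f = -1.8 log₁₀[(8.2e-05/3.7)^1.11 + 6.9/5919] = -1.8 log₁₀[6.81e-06 + 0.00117] = 5.276, so f = 0.03593.
Darcy-Weisbach: ΔP = f(L/D)(ρV²/2) = 0.03593·(33.4/0.0366)·(992·0.1826²/2) = 0.03593·912.6·16.53 = 542.2 Pa.

ΔP ≈ 542 Pa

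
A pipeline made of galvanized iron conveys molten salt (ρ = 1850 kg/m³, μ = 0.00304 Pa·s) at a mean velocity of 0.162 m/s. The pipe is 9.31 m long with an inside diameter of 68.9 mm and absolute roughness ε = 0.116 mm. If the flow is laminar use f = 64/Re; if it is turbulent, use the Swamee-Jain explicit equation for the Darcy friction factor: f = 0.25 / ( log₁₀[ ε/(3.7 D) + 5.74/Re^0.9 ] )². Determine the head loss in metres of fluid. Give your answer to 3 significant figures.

Reynolds number Re = ρVD/μ = 1850 · 0.162 · 0.0689 / 0.00304 = 6793.
Re > 4000 → turbulent. Relative roughness ε/D = 0.000116/0.0689 = 0.00168. Swamee-Jain: f = 0.25/(log₁₀[0.00168/3.7 + 5.74/6793^0.9])² = 0.25/(log₁₀[0.000455 + 0.00204])² = 0.25/(-2.603)² = 0.03691.
Darcy-Weisbach: ΔP = f(L/D)(ρV²/2) = 0.03691·(9.31/0.0689)·(1850·0.162²/2) = 0.03691·135.1·24.28 = 121.1 Pa.
Head loss h_f = ΔP/(ρg) = 121.1/(1850·9.81) = 0.00667 m.

h_f ≈ 0.00667 m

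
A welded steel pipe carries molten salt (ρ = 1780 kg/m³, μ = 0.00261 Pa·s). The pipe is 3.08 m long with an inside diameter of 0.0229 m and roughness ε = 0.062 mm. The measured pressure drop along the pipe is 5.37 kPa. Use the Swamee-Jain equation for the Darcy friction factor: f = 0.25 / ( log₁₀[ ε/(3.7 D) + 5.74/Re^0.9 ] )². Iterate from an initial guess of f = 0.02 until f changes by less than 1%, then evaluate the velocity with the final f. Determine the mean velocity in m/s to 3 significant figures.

V ≈ 1.19 m/s

Rearranging Darcy-Weisbach: V = √(2·ΔP·D/(f·L·ρ)). With ε/D = 6.2e-05/0.0229 = 0.00271, iterate starting from f = 0.02:
  f = 0.02 → V = √(2·5370·0.0229/(0.02·3.08·1780)) = 1.498 m/s; Re = ρVD/μ = 2.339e+04; f → 0.03071
  f = 0.03071 → V = 1.209 m/s; Re = 1.887e+04; f → 0.03164
  f = 0.03164 → V = 1.191 m/s; Re = 1.86e+04; f → 0.03171
Converged (Δf/f < 1%). With the final f = 0.03171: V = √(2·5370·0.0229/(0.03171·3.08·1780)) = 1.189 m/s.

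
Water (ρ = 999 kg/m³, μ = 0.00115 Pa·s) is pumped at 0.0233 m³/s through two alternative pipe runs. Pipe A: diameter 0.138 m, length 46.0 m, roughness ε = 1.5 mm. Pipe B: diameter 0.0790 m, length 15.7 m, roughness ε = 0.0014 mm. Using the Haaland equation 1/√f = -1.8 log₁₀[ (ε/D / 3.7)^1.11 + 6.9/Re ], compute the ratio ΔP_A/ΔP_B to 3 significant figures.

Pipe A: V = Q/A = 0.0233/0.01496 = 1.558 m/s; Re = 1.867e+05; ε/D = 0.0109; Haaland → f = 0.03936; ΔP_A = f(L/D)(ρV²/2) = 1.59e+04 Pa.
Pipe B: V = Q/A = 0.0233/0.004902 = 4.753 m/s; Re = 3.262e+05; ε/D = 1.77e-05; Haaland → f = 0.01428; ΔP_B = f(L/D)(ρV²/2) = 3.202e+04 Pa.
ΔP_A/ΔP_B = 1.59e+04/3.202e+04 = 0.497.

ΔP_A/ΔP_B ≈ 0.497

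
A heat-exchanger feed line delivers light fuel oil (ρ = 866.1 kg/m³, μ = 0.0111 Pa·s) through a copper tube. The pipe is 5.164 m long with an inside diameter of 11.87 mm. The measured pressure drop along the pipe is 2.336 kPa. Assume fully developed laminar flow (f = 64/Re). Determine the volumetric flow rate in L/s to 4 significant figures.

Q ≈ 0.01986 L/s

For laminar flow, f = 64/Re with Re = ρVD/μ, so Darcy-Weisbach reduces to ΔP = 32μLV/D². Solving for V: V = ΔP·D²/(32μL) = 2336·(0.01187)²/(32·0.0111·5.164) = 0.1794 m/s.
Check: Re = ρVD/μ = 866.1·0.1794·0.01187/0.0111 = 166.2 < 2300, so the laminar assumption holds.
Q = V·A = 0.1794·(π/4·0.01187²) = 1.986e-05 m³/s = 0.01986 L/s.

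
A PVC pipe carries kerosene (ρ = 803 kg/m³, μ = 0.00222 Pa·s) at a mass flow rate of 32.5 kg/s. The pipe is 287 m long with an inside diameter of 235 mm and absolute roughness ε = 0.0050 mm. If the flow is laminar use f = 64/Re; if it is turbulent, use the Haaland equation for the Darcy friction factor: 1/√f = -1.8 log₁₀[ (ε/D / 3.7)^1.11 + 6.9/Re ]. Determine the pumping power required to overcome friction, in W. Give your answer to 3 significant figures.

P ≈ 325 W

A = πD²/4 = π(0.235)²/4 = 0.04337 m²; mean velocity V = ṁ/(ρA) = 32.5/(803 · 0.04337) = 0.9331 m/s.
Reynolds number Re = ρVD/μ = 803 · 0.9331 · 0.235 / 0.00222 = 7.932e+04.
Re > 4000 → turbulent. Relative roughness ε/D = 5e-06/0.235 = 2.13e-05. Haaland: 1/√f = -1.8 log₁₀[(2.13e-05/3.7)^1.11 + 6.9/7.932e+04] = -1.8 log₁₀[1.52e-06 + 8.7e-05] = 7.295, so f = 0.01879.
Darcy-Weisbach: ΔP = f(L/D)(ρV²/2) = 0.01879·(287/0.235)·(803·0.9331²/2) = 0.01879·1221·349.6 = 8022 Pa.
Q = ṁ/ρ = 32.5/803 = 0.04047 m³/s.
Pumping power P = QΔP = 0.04047·8022 = 324.7 W = 325 W.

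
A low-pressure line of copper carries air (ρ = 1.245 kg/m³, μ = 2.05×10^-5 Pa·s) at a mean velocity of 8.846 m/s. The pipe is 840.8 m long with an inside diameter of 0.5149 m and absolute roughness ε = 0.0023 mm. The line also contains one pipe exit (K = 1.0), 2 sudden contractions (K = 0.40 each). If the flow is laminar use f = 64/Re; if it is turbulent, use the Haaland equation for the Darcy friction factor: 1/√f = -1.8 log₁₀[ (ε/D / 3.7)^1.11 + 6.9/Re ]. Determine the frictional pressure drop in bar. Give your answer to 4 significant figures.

ΔP ≈ 0.01249 bar

Reynolds number Re = ρVD/μ = 1.245 · 8.846 · 0.5149 / 2.05e-05 = 2.766e+05.
Re > 4000 → turbulent. Relative roughness ε/D = 2.3e-06/0.5149 = 4.47e-06. Haaland: 1/√f = -1.8 log₁₀[(4.47e-06/3.7)^1.11 + 6.9/2.766e+05] = -1.8 log₁₀[2.7e-07 + 2.49e-05] = 8.277, so f = 0.0146.
Total minor-loss coefficient ΣK = 1·1 + 2·0.4 = 1.8.
ΔP = [f·L/D + ΣK]·(ρV²/2) = [0.0146·840.8/0.5149 + 1.8]·(1.245·8.846²/2) = [23.84 + 1.8]·48.71 = 1249 Pa.
ΔP = 1249 Pa = 0.01249 bar.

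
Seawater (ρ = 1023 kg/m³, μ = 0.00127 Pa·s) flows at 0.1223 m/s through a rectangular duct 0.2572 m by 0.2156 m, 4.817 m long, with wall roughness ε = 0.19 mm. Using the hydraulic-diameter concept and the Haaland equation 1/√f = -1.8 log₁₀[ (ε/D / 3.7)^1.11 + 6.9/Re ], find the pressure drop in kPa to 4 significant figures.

Hydraulic diameter D_h = 4A/P = 4·(0.2572·0.2156)/(2·(0.2572+0.2156)) = 0.2218/0.9456 = 0.2346 m.
Re = ρVD_h/μ = 1023·0.1223·0.2346/0.00127 = 2.311e+04.
ε/D_h = 0.00019/0.2346 = 0.00081; Haaland gives 1/√f = -1.8 log₁₀[8.66e-05+0.000299] = 6.146, so f = 0.02648.
ΔP = f(L/D_h)(ρV²/2) = 0.02648·4.817/0.2346·7.651 = 4.16 Pa.
ΔP = 0.004160 kPa.

ΔP ≈ 0.004160 kPa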